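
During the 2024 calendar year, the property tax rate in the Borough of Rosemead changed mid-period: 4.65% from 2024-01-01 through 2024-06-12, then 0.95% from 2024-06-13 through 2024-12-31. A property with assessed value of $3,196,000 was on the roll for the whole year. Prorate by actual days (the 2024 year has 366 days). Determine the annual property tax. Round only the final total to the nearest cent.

2024-01-01 to 2024-06-12: 164 days at 4.65% → $3,196,000 × 4.65% × 164/366 = $66,592.0656
2024-06-13 to 2024-12-31: 202 days at 0.95% → $3,196,000 × 0.95% × 202/366 = $16,757.1694
Total = $83,349.2350

$83,349.23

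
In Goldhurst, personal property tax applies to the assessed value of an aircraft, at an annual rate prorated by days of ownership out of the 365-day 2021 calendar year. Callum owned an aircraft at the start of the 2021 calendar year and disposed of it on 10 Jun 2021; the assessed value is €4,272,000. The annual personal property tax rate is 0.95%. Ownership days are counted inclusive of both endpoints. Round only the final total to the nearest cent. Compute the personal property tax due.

€17,901.44

Days held (1 Jan – 10 Jun 2021): 161 out of 365
Tax = €4,272,000 × 0.95% × 161/365 = €17,901.4356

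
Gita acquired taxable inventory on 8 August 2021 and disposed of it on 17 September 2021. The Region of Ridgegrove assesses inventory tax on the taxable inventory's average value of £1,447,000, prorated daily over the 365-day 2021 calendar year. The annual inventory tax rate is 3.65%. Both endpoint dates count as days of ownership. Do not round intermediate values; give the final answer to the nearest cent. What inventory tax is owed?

Days held (8 August – 17 September 2021): 41 out of 365
Tax = £1,447,000 × 3.65% × 41/365 = £5,932.7000

£5,932.70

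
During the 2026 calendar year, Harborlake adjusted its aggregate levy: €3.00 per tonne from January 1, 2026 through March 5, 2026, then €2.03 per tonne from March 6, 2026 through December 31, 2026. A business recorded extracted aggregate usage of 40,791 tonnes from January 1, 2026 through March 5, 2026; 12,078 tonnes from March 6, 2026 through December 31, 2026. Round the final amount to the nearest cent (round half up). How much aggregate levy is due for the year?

€146891.34

January 1 – March 5, 2026: 40,791 tonnes at €3.00/tonne → €122373.00
March 6 – December 31, 2026: 12,078 tonnes at €2.03/tonne → €24518.34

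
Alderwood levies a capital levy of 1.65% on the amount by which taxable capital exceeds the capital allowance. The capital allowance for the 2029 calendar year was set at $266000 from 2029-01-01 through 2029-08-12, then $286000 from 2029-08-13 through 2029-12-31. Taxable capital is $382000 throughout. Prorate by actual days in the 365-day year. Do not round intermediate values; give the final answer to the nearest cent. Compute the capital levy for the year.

2029-01-01 to 2029-08-12: 224 days, exemption $266000 → ($382000 − $266000) × 1.65% × 224/365 = $1174.6192
2029-08-13 to 2029-12-31: 141 days, exemption $286000 → ($382000 − $286000) × 1.65% × 141/365 = $611.9014
Total = $1786.5205

$1786.52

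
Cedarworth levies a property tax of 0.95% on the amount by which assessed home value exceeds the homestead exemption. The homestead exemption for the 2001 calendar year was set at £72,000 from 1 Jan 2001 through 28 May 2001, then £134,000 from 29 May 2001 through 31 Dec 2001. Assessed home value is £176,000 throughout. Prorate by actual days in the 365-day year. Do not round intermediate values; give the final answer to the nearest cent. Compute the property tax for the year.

£637.83

1 Jan – 28 May 2001: 148 days, exemption £72,000 → (£176,000 − £72,000) × 0.95% × 148/365 = £400.6137
29 May – 31 Dec 2001: 217 days, exemption £134,000 → (£176,000 − £134,000) × 0.95% × 217/365 = £237.2137
Total = £637.8274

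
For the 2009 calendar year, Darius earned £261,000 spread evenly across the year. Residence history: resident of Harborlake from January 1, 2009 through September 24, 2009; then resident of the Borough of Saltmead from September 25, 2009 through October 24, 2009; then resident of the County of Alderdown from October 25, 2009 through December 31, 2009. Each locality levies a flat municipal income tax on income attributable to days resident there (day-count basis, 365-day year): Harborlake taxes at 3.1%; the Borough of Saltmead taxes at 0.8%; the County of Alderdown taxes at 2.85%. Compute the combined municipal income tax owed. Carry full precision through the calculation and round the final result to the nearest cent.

Harborlake, January 1 – September 24, 2009: 267 days → £261,000 × 3.1% × 267/365 = £5,918.6219
The Borough of Saltmead, September 25 – October 24, 2009: 30 days → £261,000 × 0.8% × 30/365 = £171.6164
The County of Alderdown, October 25 – December 31, 2009: 68 days → £261,000 × 2.85% × 68/365 = £1,385.8027
Total = £7,476.0411

£7,476.04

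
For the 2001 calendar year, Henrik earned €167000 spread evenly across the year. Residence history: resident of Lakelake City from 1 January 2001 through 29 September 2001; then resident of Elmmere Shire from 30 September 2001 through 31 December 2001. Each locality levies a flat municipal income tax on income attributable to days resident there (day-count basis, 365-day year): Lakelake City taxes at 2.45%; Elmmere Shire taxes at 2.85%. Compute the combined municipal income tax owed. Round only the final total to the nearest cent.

Lakelake City, 1 January – 29 September 2001: 272 days → €167000 × 2.45% × 272/365 = €3049.0082
Elmmere Shire, 30 September – 31 December 2001: 93 days → €167000 × 2.85% × 93/365 = €1212.6945
Total = €4261.7027

€4261.70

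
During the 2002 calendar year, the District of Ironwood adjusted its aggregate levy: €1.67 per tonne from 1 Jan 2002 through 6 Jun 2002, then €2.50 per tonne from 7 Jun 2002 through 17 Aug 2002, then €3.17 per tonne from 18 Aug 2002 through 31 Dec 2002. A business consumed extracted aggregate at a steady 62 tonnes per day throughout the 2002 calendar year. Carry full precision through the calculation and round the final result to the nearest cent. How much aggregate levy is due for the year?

1 Jan – 6 Jun 2002: 157 days × 62 tonnes/day = 9,734 tonnes at €1.67/tonne → €16,255.78
7 Jun – 17 Aug 2002: 72 days × 62 tonnes/day = 4,464 tonnes at €2.50/tonne → €11,160.00
18 Aug – 31 Dec 2002: 136 days × 62 tonnes/day = 8,432 tonnes at €3.17/tonne → €26,729.44

€54,145.22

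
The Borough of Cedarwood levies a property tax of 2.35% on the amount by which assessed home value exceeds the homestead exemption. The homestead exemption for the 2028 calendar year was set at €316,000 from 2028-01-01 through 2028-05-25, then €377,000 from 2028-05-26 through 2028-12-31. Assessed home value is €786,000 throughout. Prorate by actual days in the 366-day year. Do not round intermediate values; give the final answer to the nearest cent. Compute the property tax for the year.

2028-01-01 to 2028-05-25: 146 days, exemption €316,000 → (€786,000 − €316,000) × 2.35% × 146/366 = €4,405.9290
2028-05-26 to 2028-12-31: 220 days, exemption €377,000 → (€786,000 − €377,000) × 2.35% × 220/366 = €5,777.4044
Total = €10,183.3333

€10,183.33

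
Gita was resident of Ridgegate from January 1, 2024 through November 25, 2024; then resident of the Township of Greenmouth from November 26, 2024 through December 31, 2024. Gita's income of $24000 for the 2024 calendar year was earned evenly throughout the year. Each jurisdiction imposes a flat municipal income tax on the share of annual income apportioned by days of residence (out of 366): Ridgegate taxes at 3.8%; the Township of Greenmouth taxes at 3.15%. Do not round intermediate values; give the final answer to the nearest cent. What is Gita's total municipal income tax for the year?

Ridgegate, January 1 – November 25, 2024: 330 days → $24000 × 3.8% × 330/366 = $822.2951
The Township of Greenmouth, November 26 – December 31, 2024: 36 days → $24000 × 3.15% × 36/366 = $74.3607
Total = $896.6557

$896.66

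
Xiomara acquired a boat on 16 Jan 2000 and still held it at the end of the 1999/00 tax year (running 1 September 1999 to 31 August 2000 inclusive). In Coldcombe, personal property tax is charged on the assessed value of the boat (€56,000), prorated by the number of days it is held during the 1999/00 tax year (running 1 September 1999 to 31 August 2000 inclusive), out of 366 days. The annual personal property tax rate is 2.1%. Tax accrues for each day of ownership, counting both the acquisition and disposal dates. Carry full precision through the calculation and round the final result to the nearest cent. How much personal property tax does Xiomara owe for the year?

€735.80

Days held (16 Jan – 31 Aug 2000): 229 out of 366
Tax = €56,000 × 2.1% × 229/366 = €735.8033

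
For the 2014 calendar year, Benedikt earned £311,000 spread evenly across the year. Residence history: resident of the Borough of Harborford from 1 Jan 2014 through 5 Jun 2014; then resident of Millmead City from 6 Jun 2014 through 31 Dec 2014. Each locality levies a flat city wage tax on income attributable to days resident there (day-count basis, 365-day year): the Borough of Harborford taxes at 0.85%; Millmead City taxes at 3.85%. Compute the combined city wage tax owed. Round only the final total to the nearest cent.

The Borough of Harborford, 1 Jan – 5 Jun 2014: 156 days → £311,000 × 0.85% × 156/365 = £1,129.8247
Millmead City, 6 Jun – 31 Dec 2014: 209 days → £311,000 × 3.85% × 209/365 = £6,856.0589
Total = £7,985.8836

£7,985.88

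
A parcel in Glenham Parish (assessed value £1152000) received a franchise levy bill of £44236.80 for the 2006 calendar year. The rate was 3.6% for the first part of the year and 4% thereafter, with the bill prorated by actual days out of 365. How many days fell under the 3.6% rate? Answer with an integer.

Let d = days at the first rate; then 365 − d days at the second rate.
£1152000 × [3.6%·d + 4%·(365−d)] / 365 = £44236.80
Solving gives d = 146, so the new rate took effect on 27 May 2006.

146 days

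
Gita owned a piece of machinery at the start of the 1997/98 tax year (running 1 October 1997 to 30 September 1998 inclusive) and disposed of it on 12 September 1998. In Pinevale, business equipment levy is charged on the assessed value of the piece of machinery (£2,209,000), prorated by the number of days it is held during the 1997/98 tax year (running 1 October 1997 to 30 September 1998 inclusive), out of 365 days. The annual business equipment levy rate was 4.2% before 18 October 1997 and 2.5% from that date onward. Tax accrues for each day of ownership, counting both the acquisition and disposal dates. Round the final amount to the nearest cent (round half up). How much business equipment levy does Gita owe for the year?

£54,250.62

1 October – 17 October 1997: 17 days at 4.2% → £2,209,000 × 4.2% × 17/365 = £4,321.1671
18 October 1997 – 12 September 1998: 330 days at 2.5% → £2,209,000 × 2.5% × 330/365 = £49,929.4521
Total = £54,250.6192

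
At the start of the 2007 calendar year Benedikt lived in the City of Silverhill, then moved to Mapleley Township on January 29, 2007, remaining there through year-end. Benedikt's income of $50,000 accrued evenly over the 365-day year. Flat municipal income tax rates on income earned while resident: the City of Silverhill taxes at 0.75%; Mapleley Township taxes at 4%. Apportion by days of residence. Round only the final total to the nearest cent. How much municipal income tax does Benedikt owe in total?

The City of Silverhill, January 1 – January 28, 2007: 28 days → $50,000 × 0.75% × 28/365 = $28.7671
Mapleley Township, January 29 – December 31, 2007: 337 days → $50,000 × 4% × 337/365 = $1,846.5753
Total = $1,875.3425

$1,875.34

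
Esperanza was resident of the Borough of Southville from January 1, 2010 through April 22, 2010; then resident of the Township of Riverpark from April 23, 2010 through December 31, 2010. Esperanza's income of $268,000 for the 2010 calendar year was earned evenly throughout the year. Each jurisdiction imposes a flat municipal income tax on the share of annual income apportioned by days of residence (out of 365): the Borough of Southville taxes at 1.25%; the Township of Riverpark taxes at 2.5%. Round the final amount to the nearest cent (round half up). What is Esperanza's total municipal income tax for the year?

The Borough of Southville, January 1 – April 22, 2010: 112 days → $268,000 × 1.25% × 112/365 = $1,027.9452
The Township of Riverpark, April 23 – December 31, 2010: 253 days → $268,000 × 2.5% × 253/365 = $4,644.1096
Total = $5,672.0548

$5,672.05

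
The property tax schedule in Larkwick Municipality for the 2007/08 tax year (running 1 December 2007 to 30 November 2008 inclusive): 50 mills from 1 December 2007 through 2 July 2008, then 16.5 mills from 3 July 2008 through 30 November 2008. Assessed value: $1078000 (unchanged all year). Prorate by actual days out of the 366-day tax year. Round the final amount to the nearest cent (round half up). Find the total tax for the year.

$39000.92

1 December 2007 – 2 July 2008: 215 days at 50 mills → $1078000 × 5% × 215/366 = $31662.5683
3 July – 30 November 2008: 151 days at 16.5 mills → $1078000 × 1.65% × 151/366 = $7338.3525
Total = $39000.9208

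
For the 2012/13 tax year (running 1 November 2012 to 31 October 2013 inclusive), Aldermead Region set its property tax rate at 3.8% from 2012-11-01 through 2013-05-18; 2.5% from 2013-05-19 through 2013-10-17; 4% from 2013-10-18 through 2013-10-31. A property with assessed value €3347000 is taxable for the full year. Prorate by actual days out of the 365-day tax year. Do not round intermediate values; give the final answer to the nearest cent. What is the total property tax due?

2012-11-01 to 2013-05-18: 199 days at 3.8% → €3347000 × 3.8% × 199/365 = €69342.5041
2013-05-19 to 2013-10-17: 152 days at 2.5% → €3347000 × 2.5% × 152/365 = €34845.4795
2013-10-18 to 2013-10-31: 14 days at 4% → €3347000 × 4% × 14/365 = €5135.1233
Total = €109323.1068

€109323.11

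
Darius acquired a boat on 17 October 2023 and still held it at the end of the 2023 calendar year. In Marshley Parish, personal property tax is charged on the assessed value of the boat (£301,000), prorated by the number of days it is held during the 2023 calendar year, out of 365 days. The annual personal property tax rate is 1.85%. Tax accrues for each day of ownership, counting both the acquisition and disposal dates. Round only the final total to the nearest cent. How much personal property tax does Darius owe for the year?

£1,159.47

Days held (17 October – 31 December 2023): 76 out of 365
Tax = £301,000 × 1.85% × 76/365 = £1,159.4685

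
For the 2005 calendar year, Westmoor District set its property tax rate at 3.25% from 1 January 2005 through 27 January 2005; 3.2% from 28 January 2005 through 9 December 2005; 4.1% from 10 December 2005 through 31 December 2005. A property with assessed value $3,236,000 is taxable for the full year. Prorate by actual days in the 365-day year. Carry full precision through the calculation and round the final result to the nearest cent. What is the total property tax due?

$105,427.11

1 January – 27 January 2005: 27 days at 3.25% → $3,236,000 × 3.25% × 27/365 = $7,779.6986
28 January – 9 December 2005: 316 days at 3.2% → $3,236,000 × 3.2% × 316/365 = $89,650.4986
10 December – 31 December 2005: 22 days at 4.1% → $3,236,000 × 4.1% × 22/365 = $7,996.9096
Total = $105,427.1068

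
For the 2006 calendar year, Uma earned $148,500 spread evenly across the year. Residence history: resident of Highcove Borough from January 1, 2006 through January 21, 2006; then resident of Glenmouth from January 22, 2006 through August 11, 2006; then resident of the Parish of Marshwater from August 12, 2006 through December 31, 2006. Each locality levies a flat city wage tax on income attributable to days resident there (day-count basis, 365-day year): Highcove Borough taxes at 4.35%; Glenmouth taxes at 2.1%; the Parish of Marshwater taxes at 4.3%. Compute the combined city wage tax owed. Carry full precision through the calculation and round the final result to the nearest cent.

Highcove Borough, January 1 – January 21, 2006: 21 days → $148,500 × 4.35% × 21/365 = $371.6568
Glenmouth, January 22 – August 11, 2006: 202 days → $148,500 × 2.1% × 202/365 = $1,725.8548
The Parish of Marshwater, August 12 – December 31, 2006: 142 days → $148,500 × 4.3% × 142/365 = $2,484.2219
Total = $4,581.7336

$4,581.73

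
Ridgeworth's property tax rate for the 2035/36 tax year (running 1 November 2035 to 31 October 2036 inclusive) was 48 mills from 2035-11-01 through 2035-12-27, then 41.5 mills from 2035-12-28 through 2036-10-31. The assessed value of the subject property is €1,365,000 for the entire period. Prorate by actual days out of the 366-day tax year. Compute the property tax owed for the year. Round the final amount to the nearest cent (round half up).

€58,029.28

2035-11-01 to 2035-12-27: 57 days at 48 mills → €1,365,000 × 4.8% × 57/366 = €10,203.9344
2035-12-28 to 2036-10-31: 309 days at 41.5 mills → €1,365,000 × 4.15% × 309/366 = €47,825.3484
Total = €58,029.2828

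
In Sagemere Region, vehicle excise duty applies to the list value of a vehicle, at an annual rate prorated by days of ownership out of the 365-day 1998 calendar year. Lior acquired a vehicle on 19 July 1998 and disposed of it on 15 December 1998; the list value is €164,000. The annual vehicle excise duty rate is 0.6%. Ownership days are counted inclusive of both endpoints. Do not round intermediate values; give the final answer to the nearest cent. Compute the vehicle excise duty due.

Days held (19 July – 15 December 1998): 150 out of 365
Tax = €164,000 × 0.6% × 150/365 = €404.3836

€404.38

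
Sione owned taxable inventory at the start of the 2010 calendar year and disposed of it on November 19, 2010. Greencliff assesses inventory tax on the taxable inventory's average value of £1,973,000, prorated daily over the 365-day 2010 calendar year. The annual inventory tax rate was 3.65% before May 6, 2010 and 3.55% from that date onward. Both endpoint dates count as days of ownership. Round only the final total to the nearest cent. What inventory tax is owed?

£62,657.62

January 1 – May 5, 2010: 125 days at 3.65% → £1,973,000 × 3.65% × 125/365 = £24,662.5000
May 6 – November 19, 2010: 198 days at 3.55% → £1,973,000 × 3.55% × 198/365 = £37,995.1151
Total = £62,657.6151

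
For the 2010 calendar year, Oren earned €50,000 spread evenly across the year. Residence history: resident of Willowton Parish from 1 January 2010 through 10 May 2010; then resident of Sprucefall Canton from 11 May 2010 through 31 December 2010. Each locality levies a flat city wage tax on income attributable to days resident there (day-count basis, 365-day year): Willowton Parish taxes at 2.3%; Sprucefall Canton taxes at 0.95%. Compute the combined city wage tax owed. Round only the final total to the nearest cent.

Willowton Parish, 1 January – 10 May 2010: 130 days → €50,000 × 2.3% × 130/365 = €409.5890
Sprucefall Canton, 11 May – 31 December 2010: 235 days → €50,000 × 0.95% × 235/365 = €305.8219
Total = €715.4110

€715.41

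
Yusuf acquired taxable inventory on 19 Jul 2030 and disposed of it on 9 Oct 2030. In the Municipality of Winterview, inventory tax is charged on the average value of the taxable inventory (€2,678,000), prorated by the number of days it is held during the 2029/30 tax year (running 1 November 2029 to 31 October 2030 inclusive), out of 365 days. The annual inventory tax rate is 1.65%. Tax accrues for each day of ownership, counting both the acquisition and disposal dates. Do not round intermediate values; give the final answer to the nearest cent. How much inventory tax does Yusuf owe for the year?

€10,048.00

Days held (19 Jul – 9 Oct 2030): 83 out of 365
Tax = €2,678,000 × 1.65% × 83/365 = €10,048.0027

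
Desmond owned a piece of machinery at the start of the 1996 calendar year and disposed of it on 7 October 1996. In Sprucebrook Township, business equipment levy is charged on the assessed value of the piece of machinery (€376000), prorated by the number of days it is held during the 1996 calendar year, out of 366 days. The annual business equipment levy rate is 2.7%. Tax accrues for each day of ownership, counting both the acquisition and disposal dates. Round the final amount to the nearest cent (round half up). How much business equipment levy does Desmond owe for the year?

Days held (1 January – 7 October 1996): 281 out of 366
Tax = €376000 × 2.7% × 281/366 = €7794.2951

€7794.30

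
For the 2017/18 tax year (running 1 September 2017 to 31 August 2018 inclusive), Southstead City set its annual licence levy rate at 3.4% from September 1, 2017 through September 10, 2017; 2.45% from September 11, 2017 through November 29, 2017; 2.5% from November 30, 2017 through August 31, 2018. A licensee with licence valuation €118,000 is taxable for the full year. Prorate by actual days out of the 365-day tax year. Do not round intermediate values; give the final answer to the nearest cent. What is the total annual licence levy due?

€2,966.16

September 1 – September 10, 2017: 10 days at 3.4% → €118,000 × 3.4% × 10/365 = €109.9178
September 11 – November 29, 2017: 80 days at 2.45% → €118,000 × 2.45% × 80/365 = €633.6438
November 30, 2017 – August 31, 2018: 275 days at 2.5% → €118,000 × 2.5% × 275/365 = €2,222.6027
Total = €2,966.1644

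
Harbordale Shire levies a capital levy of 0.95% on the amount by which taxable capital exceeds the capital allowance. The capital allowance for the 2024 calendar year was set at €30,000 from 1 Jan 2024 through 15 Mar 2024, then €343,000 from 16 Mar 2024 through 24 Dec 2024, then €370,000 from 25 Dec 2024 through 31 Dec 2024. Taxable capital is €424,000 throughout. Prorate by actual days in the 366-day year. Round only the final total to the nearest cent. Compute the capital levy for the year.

€1,373.92

1 Jan – 15 Mar 2024: 75 days, exemption €30,000 → (€424,000 − €30,000) × 0.95% × 75/366 = €767.0082
16 Mar – 24 Dec 2024: 284 days, exemption €343,000 → (€424,000 − €343,000) × 0.95% × 284/366 = €597.0984
25 Dec – 31 Dec 2024: 7 days, exemption €370,000 → (€424,000 − €370,000) × 0.95% × 7/366 = €9.8115
Total = €1,373.9180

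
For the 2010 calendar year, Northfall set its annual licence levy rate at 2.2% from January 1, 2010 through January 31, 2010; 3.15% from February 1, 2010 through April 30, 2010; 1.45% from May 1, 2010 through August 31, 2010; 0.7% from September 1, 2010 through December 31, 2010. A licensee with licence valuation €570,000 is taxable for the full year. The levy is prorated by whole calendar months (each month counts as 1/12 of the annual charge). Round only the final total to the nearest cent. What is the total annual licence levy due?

January 1 – January 31, 2010: 1 month at 2.2% → €570,000 × 2.2% × 1/12 = €1,045.0000
February 1 – April 30, 2010: 3 months at 3.15% → €570,000 × 3.15% × 3/12 = €4,488.7500
May 1 – August 31, 2010: 4 months at 1.45% → €570,000 × 1.45% × 4/12 = €2,755.0000
September 1 – December 31, 2010: 4 months at 0.7% → €570,000 × 0.7% × 4/12 = €1,330.0000
Total = €9,618.7500

€9,618.75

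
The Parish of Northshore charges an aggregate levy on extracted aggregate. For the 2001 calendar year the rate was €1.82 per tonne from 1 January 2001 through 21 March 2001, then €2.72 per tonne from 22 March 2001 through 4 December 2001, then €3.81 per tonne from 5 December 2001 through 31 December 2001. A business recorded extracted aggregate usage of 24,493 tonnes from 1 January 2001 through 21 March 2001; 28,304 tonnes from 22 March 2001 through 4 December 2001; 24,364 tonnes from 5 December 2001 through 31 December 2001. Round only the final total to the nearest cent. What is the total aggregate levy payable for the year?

€214,390.98

1 January – 21 March 2001: 24,493 tonnes at €1.82/tonne → €44,577.26
22 March – 4 December 2001: 28,304 tonnes at €2.72/tonne → €76,986.88
5 December – 31 December 2001: 24,364 tonnes at €3.81/tonne → €92,826.84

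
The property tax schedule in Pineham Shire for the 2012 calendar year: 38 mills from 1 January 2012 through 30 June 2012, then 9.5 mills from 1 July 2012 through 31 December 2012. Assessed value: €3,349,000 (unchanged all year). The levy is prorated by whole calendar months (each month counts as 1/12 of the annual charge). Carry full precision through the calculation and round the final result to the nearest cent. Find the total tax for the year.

€79,538.75

1 January – 30 June 2012: 6 months at 38 mills → €3,349,000 × 3.8% × 6/12 = €63,631.0000
1 July – 31 December 2012: 6 months at 9.5 mills → €3,349,000 × 0.95% × 6/12 = €15,907.7500
Total = €79,538.7500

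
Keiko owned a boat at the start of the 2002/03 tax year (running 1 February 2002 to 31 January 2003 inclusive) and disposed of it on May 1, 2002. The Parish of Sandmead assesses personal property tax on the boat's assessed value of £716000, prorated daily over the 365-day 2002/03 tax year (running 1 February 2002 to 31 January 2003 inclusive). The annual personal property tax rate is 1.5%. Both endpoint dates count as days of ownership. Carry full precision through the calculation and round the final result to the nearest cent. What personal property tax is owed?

£2648.22

Days held (February 1 – May 1, 2002): 90 out of 365
Tax = £716000 × 1.5% × 90/365 = £2648.2192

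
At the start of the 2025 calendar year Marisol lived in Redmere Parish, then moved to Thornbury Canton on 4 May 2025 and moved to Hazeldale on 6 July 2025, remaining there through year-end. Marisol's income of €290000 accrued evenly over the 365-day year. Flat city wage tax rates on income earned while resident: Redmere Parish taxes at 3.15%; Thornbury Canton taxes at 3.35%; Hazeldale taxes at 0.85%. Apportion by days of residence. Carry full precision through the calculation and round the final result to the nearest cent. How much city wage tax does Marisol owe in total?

Redmere Parish, 1 January – 3 May 2025: 123 days → €290000 × 3.15% × 123/365 = €3078.3699
Thornbury Canton, 4 May – 5 July 2025: 63 days → €290000 × 3.35% × 63/365 = €1676.8356
Hazeldale, 6 July – 31 December 2025: 179 days → €290000 × 0.85% × 179/365 = €1208.8630
Total = €5964.0685

€5964.07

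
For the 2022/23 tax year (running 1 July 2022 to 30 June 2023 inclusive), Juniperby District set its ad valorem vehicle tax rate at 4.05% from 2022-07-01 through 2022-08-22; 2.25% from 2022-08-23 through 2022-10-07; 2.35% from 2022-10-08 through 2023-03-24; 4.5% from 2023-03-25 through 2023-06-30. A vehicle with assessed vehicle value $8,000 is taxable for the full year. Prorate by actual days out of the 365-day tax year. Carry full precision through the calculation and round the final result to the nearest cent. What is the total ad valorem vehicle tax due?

$252.92

2022-07-01 to 2022-08-22: 53 days at 4.05% → $8,000 × 4.05% × 53/365 = $47.0466
2022-08-23 to 2022-10-07: 46 days at 2.25% → $8,000 × 2.25% × 46/365 = $22.6849
2022-10-08 to 2023-03-24: 168 days at 2.35% → $8,000 × 2.35% × 168/365 = $86.5315
2023-03-25 to 2023-06-30: 98 days at 4.5% → $8,000 × 4.5% × 98/365 = $96.6575
Total = $252.9205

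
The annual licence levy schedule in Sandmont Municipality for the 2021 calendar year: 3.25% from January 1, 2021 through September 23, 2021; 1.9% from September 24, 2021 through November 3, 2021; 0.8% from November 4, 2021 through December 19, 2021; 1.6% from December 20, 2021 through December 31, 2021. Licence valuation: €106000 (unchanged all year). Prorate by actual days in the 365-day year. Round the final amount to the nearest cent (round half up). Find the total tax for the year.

January 1 – September 23, 2021: 266 days at 3.25% → €106000 × 3.25% × 266/365 = €2510.6027
September 24 – November 3, 2021: 41 days at 1.9% → €106000 × 1.9% × 41/365 = €226.2301
November 4 – December 19, 2021: 46 days at 0.8% → €106000 × 0.8% × 46/365 = €106.8712
December 20 – December 31, 2021: 12 days at 1.6% → €106000 × 1.6% × 12/365 = €55.7589
Total = €2899.4630

€2899.46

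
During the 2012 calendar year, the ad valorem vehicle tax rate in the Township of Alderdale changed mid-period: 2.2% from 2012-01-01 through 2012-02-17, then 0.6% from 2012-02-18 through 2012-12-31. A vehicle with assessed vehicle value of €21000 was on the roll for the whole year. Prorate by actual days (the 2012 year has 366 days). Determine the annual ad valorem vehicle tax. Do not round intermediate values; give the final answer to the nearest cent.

2012-01-01 to 2012-02-17: 48 days at 2.2% → €21000 × 2.2% × 48/366 = €60.5902
2012-02-18 to 2012-12-31: 318 days at 0.6% → €21000 × 0.6% × 318/366 = €109.4754
Total = €170.0656

€170.07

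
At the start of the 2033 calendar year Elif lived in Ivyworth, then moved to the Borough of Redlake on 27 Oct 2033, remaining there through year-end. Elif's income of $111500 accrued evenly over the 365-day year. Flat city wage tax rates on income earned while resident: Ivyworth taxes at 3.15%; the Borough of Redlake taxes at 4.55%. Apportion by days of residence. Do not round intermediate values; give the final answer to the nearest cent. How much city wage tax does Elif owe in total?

$3794.51

Ivyworth, 1 Jan – 26 Oct 2033: 299 days → $111500 × 3.15% × 299/365 = $2877.1582
The Borough of Redlake, 27 Oct – 31 Dec 2033: 66 days → $111500 × 4.55% × 66/365 = $917.3548
Total = $3794.5130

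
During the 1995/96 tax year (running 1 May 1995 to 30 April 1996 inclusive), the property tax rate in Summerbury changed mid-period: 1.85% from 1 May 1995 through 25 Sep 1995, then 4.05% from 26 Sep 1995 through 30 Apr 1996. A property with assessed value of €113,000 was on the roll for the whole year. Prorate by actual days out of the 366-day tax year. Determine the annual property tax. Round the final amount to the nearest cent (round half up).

1 May – 25 Sep 1995: 148 days at 1.85% → €113,000 × 1.85% × 148/366 = €845.3388
26 Sep 1995 – 30 Apr 1996: 218 days at 4.05% → €113,000 × 4.05% × 218/366 = €2,725.8934
Total = €3,571.2322

€3,571.23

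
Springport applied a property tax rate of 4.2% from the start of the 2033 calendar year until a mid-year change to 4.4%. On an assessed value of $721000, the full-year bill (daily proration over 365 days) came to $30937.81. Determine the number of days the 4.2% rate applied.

199 days

Let d = days at the first rate; then 365 − d days at the second rate.
$721000 × [4.2%·d + 4.4%·(365−d)] / 365 = $30937.81
Solving gives d = 199, so the new rate took effect on July 19, 2033.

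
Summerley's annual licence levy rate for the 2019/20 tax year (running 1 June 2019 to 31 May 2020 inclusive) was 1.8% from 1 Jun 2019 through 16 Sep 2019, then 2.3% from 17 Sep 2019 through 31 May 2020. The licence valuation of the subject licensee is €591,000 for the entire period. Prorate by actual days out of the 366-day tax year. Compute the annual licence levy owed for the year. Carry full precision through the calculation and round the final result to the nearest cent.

1 Jun – 16 Sep 2019: 108 days at 1.8% → €591,000 × 1.8% × 108/366 = €3,139.0820
17 Sep 2019 – 31 May 2020: 258 days at 2.3% → €591,000 × 2.3% × 258/366 = €9,581.9508
Total = €12,721.0328

€12,721.03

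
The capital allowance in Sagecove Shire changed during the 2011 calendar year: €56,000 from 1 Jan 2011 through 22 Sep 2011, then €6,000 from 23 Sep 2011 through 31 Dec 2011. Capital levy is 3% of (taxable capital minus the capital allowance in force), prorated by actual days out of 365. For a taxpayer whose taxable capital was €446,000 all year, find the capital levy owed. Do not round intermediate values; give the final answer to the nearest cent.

€12,110.96

1 Jan – 22 Sep 2011: 265 days, exemption €56,000 → (€446,000 − €56,000) × 3% × 265/365 = €8,494.5205
23 Sep – 31 Dec 2011: 100 days, exemption €6,000 → (€446,000 − €6,000) × 3% × 100/365 = €3,616.4384
Total = €12,110.9589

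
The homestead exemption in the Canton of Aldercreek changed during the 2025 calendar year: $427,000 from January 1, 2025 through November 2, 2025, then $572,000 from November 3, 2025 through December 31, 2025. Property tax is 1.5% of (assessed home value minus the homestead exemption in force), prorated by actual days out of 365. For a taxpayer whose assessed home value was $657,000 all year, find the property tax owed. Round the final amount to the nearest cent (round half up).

January 1 – November 2, 2025: 306 days, exemption $427,000 → ($657,000 − $427,000) × 1.5% × 306/365 = $2,892.3288
November 3 – December 31, 2025: 59 days, exemption $572,000 → ($657,000 − $572,000) × 1.5% × 59/365 = $206.0959
Total = $3,098.4247

$3,098.42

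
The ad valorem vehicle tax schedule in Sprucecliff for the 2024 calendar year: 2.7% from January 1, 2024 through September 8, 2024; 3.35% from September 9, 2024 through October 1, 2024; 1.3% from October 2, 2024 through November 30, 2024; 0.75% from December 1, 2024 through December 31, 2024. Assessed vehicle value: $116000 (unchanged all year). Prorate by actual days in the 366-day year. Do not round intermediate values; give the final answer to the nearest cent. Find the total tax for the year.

$2721.56

January 1 – September 8, 2024: 252 days at 2.7% → $116000 × 2.7% × 252/366 = $2156.4590
September 9 – October 1, 2024: 23 days at 3.35% → $116000 × 3.35% × 23/366 = $244.2022
October 2 – November 30, 2024: 60 days at 1.3% → $116000 × 1.3% × 60/366 = $247.2131
December 1 – December 31, 2024: 31 days at 0.75% → $116000 × 0.75% × 31/366 = $73.6885
Total = $2721.5628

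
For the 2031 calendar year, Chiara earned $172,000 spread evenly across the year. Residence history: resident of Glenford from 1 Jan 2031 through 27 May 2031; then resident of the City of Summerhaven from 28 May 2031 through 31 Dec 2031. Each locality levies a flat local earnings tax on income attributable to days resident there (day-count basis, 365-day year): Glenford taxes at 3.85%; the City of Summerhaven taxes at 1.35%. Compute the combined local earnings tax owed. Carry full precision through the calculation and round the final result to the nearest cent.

$4,053.78

Glenford, 1 Jan – 27 May 2031: 147 days → $172,000 × 3.85% × 147/365 = $2,666.9425
The City of Summerhaven, 28 May – 31 Dec 2031: 218 days → $172,000 × 1.35% × 218/365 = $1,386.8384
Total = $4,053.7808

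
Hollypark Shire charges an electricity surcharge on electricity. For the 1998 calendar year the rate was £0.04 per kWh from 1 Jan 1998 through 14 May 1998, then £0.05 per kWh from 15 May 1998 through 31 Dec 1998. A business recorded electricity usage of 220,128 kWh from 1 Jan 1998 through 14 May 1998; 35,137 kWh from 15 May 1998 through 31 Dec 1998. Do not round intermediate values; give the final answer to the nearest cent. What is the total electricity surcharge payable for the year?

£10561.97

1 Jan – 14 May 1998: 220,128 kWh at £0.04/kWh → £8805.12
15 May – 31 Dec 1998: 35,137 kWh at £0.05/kWh → £1756.85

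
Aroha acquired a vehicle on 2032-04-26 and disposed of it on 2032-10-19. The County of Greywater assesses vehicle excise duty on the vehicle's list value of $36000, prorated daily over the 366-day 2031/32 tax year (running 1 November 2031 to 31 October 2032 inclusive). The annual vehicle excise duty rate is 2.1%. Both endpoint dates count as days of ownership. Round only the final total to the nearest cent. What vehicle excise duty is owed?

Days held (2032-04-26 to 2032-10-19): 177 out of 366
Tax = $36000 × 2.1% × 177/366 = $365.6066

$365.61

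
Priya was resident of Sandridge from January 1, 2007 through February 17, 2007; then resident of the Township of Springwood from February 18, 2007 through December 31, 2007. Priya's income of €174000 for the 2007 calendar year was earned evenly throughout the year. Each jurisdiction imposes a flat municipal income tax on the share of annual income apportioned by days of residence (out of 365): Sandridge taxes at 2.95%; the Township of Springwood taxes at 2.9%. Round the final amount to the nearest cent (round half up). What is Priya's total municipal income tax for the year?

€5057.44

Sandridge, January 1 – February 17, 2007: 48 days → €174000 × 2.95% × 48/365 = €675.0247
The Township of Springwood, February 18 – December 31, 2007: 317 days → €174000 × 2.9% × 317/365 = €4382.4164
Total = €5057.4411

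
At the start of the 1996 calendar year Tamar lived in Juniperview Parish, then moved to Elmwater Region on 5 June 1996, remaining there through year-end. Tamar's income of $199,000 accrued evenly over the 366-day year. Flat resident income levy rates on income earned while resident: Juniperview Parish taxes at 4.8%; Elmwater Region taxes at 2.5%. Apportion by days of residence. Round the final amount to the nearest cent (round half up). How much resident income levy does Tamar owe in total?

Juniperview Parish, 1 January – 4 June 1996: 156 days → $199,000 × 4.8% × 156/366 = $4,071.3443
Elmwater Region, 5 June – 31 December 1996: 210 days → $199,000 × 2.5% × 210/366 = $2,854.5082
Total = $6,925.8525

$6,925.85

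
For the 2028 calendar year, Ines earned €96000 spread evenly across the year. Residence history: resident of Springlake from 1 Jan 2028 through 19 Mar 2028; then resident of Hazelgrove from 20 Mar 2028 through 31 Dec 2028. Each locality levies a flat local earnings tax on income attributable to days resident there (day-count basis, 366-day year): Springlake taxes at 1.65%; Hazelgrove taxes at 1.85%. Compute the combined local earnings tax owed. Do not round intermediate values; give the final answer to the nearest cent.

Springlake, 1 Jan – 19 Mar 2028: 79 days → €96000 × 1.65% × 79/366 = €341.9016
Hazelgrove, 20 Mar – 31 Dec 2028: 287 days → €96000 × 1.85% × 287/366 = €1392.6557
Total = €1734.5574

€1734.56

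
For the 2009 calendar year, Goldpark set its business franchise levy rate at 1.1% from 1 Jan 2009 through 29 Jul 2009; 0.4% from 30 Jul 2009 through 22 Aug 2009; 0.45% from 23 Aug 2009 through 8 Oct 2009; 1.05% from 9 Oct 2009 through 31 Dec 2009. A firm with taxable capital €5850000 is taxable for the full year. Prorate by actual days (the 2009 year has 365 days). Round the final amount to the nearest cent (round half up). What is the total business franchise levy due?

1 Jan – 29 Jul 2009: 210 days at 1.1% → €5850000 × 1.1% × 210/365 = €37023.2877
30 Jul – 22 Aug 2009: 24 days at 0.4% → €5850000 × 0.4% × 24/365 = €1538.6301
23 Aug – 8 Oct 2009: 47 days at 0.45% → €5850000 × 0.45% × 47/365 = €3389.7945
9 Oct – 31 Dec 2009: 84 days at 1.05% → €5850000 × 1.05% × 84/365 = €14136.1644
Total = €56087.8767

€56087.88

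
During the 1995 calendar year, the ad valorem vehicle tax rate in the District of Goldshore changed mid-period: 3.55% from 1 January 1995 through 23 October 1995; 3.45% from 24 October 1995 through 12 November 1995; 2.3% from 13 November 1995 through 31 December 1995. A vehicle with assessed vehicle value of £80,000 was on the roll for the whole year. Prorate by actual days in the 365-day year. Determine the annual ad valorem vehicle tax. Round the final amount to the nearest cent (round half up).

£2,701.37

1 January – 23 October 1995: 296 days at 3.55% → £80,000 × 3.55% × 296/365 = £2,303.1233
24 October – 12 November 1995: 20 days at 3.45% → £80,000 × 3.45% × 20/365 = £151.2329
13 November – 31 December 1995: 49 days at 2.3% → £80,000 × 2.3% × 49/365 = £247.0137
Total = £2,701.3699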